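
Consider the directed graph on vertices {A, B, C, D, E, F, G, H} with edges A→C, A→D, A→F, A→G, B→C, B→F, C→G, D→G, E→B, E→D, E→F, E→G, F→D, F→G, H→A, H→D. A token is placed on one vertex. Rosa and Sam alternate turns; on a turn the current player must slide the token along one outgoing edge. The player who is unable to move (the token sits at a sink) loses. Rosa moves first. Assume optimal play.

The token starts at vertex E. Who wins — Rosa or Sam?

Positions with no move are L. A position that does have a move is losing for the player to move precisely when every available move leads to a winning position for the opponent. Fill in the labels:
Every edge goes from a vertex to one that appears earlier in the order G, C, D, F, A, B, E, H, so processing vertices in that order labels each vertex after all of its successors.
G: no outgoing edge → L
C: reaches L-position G → W
D: reaches L-position G → W
F: reaches L-position G → W
A: reaches L-position G → W
B: only reaches F(W), C(W), all W → L
E: reaches L-position B → W
H: only reaches A(W), D(W), all W → L
From E Rosa can move to B, reaching an L position.

Rosa wins.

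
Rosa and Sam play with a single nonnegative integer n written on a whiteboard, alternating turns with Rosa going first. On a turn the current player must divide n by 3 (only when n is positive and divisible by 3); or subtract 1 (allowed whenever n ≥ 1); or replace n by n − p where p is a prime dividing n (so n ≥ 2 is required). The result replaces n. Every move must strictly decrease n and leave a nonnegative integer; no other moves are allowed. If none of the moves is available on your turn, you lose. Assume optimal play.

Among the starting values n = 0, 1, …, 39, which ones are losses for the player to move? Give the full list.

Classify positions by backward induction: terminal positions (no move available) are L. From any other position, the mover wins iff some move reaches an L.
n=0: no move → L
n=1: can move to 0, which is L ⇒ W
n=2: can move to 0, which is L ⇒ W
n=3: can move to 0, which is L ⇒ W
n=4: moves to 2(W), 3(W); every one is W ⇒ L
n=5: can move to 0, which is L ⇒ W
n=6: can move to 4, which is L ⇒ W
n=7: can move to 0, which is L ⇒ W
n=8: moves to 6(W), 7(W); every one is W ⇒ L
n=9: can move to 8, which is L ⇒ W
n=10: can move to 8, which is L ⇒ W
n=11: can move to 0, which is L ⇒ W
n=12: can move to 4, which is L ⇒ W
n=13: can move to 0, which is L ⇒ W
n=14: moves to 7(W), 12(W), 13(W); every one is W ⇒ L
n=15: can move to 14, which is L ⇒ W
n=16: can move to 14, which is L ⇒ W
n=17: can move to 0, which is L ⇒ W
n=18: moves to 6(W), 15(W), 16(W), 17(W); every one is W ⇒ L
n=19: can move to 0, which is L ⇒ W
n=20: can move to 18, which is L ⇒ W
n=21: can move to 14, which is L ⇒ W
n=22: moves to 11(W), 20(W), 21(W); every one is W ⇒ L
n=23: can move to 0, which is L ⇒ W
n=24: can move to 8, which is L ⇒ W
n=25: moves to 20(W), 24(W); every one is W ⇒ L
n=26: can move to 25, which is L ⇒ W
n=27: moves to 9(W), 24(W), 26(W); every one is W ⇒ L
n=28: can move to 27, which is L ⇒ W
n=29: can move to 0, which is L ⇒ W
n=30: can move to 25, which is L ⇒ W
n=31: can move to 0, which is L ⇒ W
n=32: moves to 30(W), 31(W); every one is W ⇒ L
n=33: can move to 22, which is L ⇒ W
n=34: can move to 32, which is L ⇒ W
n=35: moves to 28(W), 30(W), 34(W); every one is W ⇒ L
n=36: can move to 35, which is L ⇒ W
n=37: can move to 0, which is L ⇒ W
n=38: moves to 19(W), 36(W), 37(W); every one is W ⇒ L
n=39: can move to 38, which is L ⇒ W
The losing starting values of n are exactly the entries labelled L in this table (11 of them).

0, 4, 8, 14, 18, 22, 25, 27, 32, 35, 38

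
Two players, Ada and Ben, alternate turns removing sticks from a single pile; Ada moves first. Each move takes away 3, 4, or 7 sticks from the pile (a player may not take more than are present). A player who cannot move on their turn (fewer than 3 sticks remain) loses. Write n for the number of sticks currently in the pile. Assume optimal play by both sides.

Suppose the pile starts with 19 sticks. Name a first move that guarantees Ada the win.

Work bottom-up. With no move the player to move loses. Otherwise the position is W if at least one move leads to an L position for the opponent, and L if every move leads to a W.
n=0: no move → L
n=1: no move → L
n=2: no move → L
n=3: reaches L-position 0 → W
n=4: reaches L-position 1 → W
n=5: reaches L-position 2 → W
n=6: reaches L-position 2 → W
n=7: reaches L-position 0 → W
n=8: reaches L-position 1 → W
n=9: reaches L-position 2 → W
n=10: only reaches 7(W), 6(W), 3(W), all W → L
n=11: only reaches 8(W), 7(W), 4(W), all W → L
n=12: only reaches 9(W), 8(W), 5(W), all W → L
n=13: reaches L-position 10 → W
n=14: reaches L-position 11 → W
n=15: reaches L-position 12 → W
n=16: reaches L-position 12 → W
n=17: reaches L-position 10 → W
n=18: reaches L-position 11 → W
n=19: reaches L-position 12 → W
From 19, the L positions reachable in one move are: 12.

Remove 7, leaving 12.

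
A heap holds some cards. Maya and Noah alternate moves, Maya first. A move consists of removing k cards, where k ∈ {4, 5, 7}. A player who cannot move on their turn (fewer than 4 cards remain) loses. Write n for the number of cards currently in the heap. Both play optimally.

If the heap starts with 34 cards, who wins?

Noah wins.

Compute win/loss labels from the base case upward. A position with no move is L. Any other position is W if it can reach an L in one move, else L.
n=0: no move → L
n=1: no move → L
n=2: no move → L
n=3: no move → L
n=4: reaches L-position 0 → W
n=5: reaches L-position 1 → W
n=6: reaches L-position 2 → W
n=7: reaches L-position 3 → W
n=8: reaches L-position 3 → W
n=9: reaches L-position 2 → W
n=10: reaches L-position 3 → W
n=11: only reaches 7(W), 6(W), 4(W), all W → L
n=12: only reaches 8(W), 7(W), 5(W), all W → L
n=13: only reaches 9(W), 8(W), 6(W), all W → L
n=14: only reaches 10(W), 9(W), 7(W), all W → L
n=15: reaches L-position 11 → W
n=16: reaches L-position 12 → W
n=17: reaches L-position 13 → W
n=18: reaches L-position 14 → W
n=19: reaches L-position 14 → W
n=20: reaches L-position 13 → W
n=21: reaches L-position 14 → W
n=22: only reaches 18(W), 17(W), 15(W), all W → L
n=23: only reaches 19(W), 18(W), 16(W), all W → L
n=24: only reaches 20(W), 19(W), 17(W), all W → L
n=25: only reaches 21(W), 20(W), 18(W), all W → L
n=26: reaches L-position 22 → W
n=27: reaches L-position 23 → W
n=28: reaches L-position 24 → W
n=29: reaches L-position 25 → W
n=30: reaches L-position 25 → W
n=31: reaches L-position 24 → W
n=32: reaches L-position 25 → W
n=33: only reaches 29(W), 28(W), 26(W), all W → L
n=34: only reaches 30(W), 29(W), 27(W), all W → L
Every move from 34 reaches a W position, so the mover loses.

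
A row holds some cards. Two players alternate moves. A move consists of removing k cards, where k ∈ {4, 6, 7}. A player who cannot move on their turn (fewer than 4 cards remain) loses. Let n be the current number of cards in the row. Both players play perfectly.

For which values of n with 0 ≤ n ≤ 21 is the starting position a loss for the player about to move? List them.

Label each position W (a win for the player to move) or L (a loss). A position with no legal move is L; any other position is W exactly when some move reaches an L, and L when every move reaches a W.
n=0: no move → L
n=1: no move → L
n=2: no move → L
n=3: no move → L
n=4: W (go to 0, an L position)
n=5: W (go to 1, an L position)
n=6: W (go to 2, an L position)
n=7: W (go to 3, an L position)
n=8: W (go to 2, an L position)
n=9: W (go to 3, an L position)
n=10: W (go to 3, an L position)
n=11: L (options 7(W), 5(W), 4(W) are all W)
n=12: L (options 8(W), 6(W), 5(W) are all W)
n=13: L (options 9(W), 7(W), 6(W) are all W)
n=14: L (options 10(W), 8(W), 7(W) are all W)
n=15: W (go to 11, an L position)
n=16: W (go to 12, an L position)
n=17: W (go to 13, an L position)
n=18: W (go to 14, an L position)
n=19: W (go to 13, an L position)
n=20: W (go to 14, an L position)
n=21: W (go to 14, an L position)
The losing starting values of n are exactly the entries labelled L in this table (8 of them).

0, 1, 2, 3, 11, 12, 13, 14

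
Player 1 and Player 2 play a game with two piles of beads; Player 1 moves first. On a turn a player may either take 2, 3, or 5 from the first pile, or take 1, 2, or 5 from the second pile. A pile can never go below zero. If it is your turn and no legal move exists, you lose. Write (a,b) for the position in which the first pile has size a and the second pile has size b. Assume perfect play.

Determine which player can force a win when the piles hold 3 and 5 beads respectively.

Use the standard recursion: the mover loses at a terminal position; elsewhere, the mover wins exactly when some move hands the opponent an L position.
No move ever increases a pile, so every position that can arise here has a ≤ 3 and b ≤ 5; it is enough to label the cells with 0 ≤ a ≤ 3 and 0 ≤ b ≤ 5.
Every move lowers a or b (never raises either), so fill the grid row by row in increasing a, and left to right within a row: each cell's successors are then already labelled.
      b=0  b=1  b=2  b=3  b=4  b=5
a=0:    L    W    W    L    W    W
a=1:    L    W    W    L    W    W
a=2:    W    L    W    W    L    W
a=3:    W    L    W    W    L    W
Cells with no legal move (terminal, hence L): (0,0), (1,0).
The remaining L cells, each justified by listing all of its moves:
(0,3): moves to (0,2)(W), (0,1)(W); every one is W ⇒ L
(1,3): moves to (1,2)(W), (1,1)(W); every one is W ⇒ L
(2,1): moves to (0,1)(W), (2,0)(W); every one is W ⇒ L
(2,4): moves to (0,4)(W), (2,3)(W), (2,2)(W); every one is W ⇒ L
(3,1): moves to (1,1)(W), (0,1)(W), (3,0)(W); every one is W ⇒ L
(3,4): moves to (1,4)(W), (0,4)(W), (3,3)(W), (3,2)(W); every one is W ⇒ L
Every other cell has at least one move into one of the L cells above, so it is W.
From (3,5) Player 1 can move to (3,4), reaching an L position.

Player 1 wins.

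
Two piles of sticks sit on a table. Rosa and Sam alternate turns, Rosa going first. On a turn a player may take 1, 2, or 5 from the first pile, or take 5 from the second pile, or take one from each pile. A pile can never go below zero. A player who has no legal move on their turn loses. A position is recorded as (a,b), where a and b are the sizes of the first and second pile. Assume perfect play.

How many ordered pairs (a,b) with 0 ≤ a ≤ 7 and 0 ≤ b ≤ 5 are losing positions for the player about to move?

Work bottom-up. With no move the player to move loses. Otherwise the position is W if at least one move leads to an L position for the opponent, and L if every move leads to a W.
Every move lowers a or b (never raises either), so fill the grid row by row in increasing a, and left to right within a row: each cell's successors are then already labelled.
      b=0  b=1  b=2  b=3  b=4  b=5
a=0:    L    L    L    L    L    W
a=1:    W    W    W    W    W    W
a=2:    W    W    W    W    W    L
a=3:    L    L    L    L    L    W
a=4:    W    W    W    W    W    W
a=5:    W    W    W    W    W    L
a=6:    L    L    L    L    L    W
a=7:    W    W    W    W    W    W
Cells with no legal move (terminal, hence L): (0,0), (0,1), (0,2), (0,3), (0,4).
The remaining L cells, each justified by listing all of its moves:
(2,5): →(1,5)(W), (0,5)(W), (2,0)(W), (1,4)(W) — all W, so L
(3,0): →(2,0)(W), (1,0)(W) — all W, so L
(3,1): →(2,1)(W), (1,1)(W), (2,0)(W) — all W, so L
(3,2): →(2,2)(W), (1,2)(W), (2,1)(W) — all W, so L
(3,3): →(2,3)(W), (1,3)(W), (2,2)(W) — all W, so L
(3,4): →(2,4)(W), (1,4)(W), (2,3)(W) — all W, so L
(5,5): →(4,5)(W), (3,5)(W), (0,5)(W), (5,0)(W), (4,4)(W) — all W, so L
(6,0): →(5,0)(W), (4,0)(W), (1,0)(W) — all W, so L
(6,1): →(5,1)(W), (4,1)(W), (1,1)(W), (5,0)(W) — all W, so L
(6,2): →(5,2)(W), (4,2)(W), (1,2)(W), (5,1)(W) — all W, so L
(6,3): →(5,3)(W), (4,3)(W), (1,3)(W), (5,2)(W) — all W, so L
(6,4): →(5,4)(W), (4,4)(W), (1,4)(W), (5,3)(W) — all W, so L
Every other cell has at least one move into one of the L cells above, so it is W.
L cells per row: a=0: 5, a=1: 0, a=2: 1, a=3: 5, a=4: 0, a=5: 1, a=6: 5, a=7: 0; total 17.

17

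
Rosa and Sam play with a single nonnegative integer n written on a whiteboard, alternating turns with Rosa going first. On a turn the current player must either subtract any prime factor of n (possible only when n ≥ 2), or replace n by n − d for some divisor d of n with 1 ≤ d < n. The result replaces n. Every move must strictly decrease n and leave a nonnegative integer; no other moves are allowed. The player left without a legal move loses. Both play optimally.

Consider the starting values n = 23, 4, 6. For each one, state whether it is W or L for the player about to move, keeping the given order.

23: W, 4: L, 6: W

Compute win/loss labels from the base case upward. A position with no move is L. Any other position is W if it can reach an L in one move, else L.
n=0: no move → L
n=1: no move → L
n=2: reaches L-position 0 → W
n=3: reaches L-position 0 → W
n=4: only reaches 2(W), 3(W), all W → L
n=5: reaches L-position 0 → W
n=6: reaches L-position 4 → W
n=7: reaches L-position 0 → W
n=8: reaches L-position 4 → W
n=9: only reaches 6(W), 8(W), all W → L
n=10: reaches L-position 9 → W
n=11: reaches L-position 0 → W
n=12: reaches L-position 9 → W
n=13: reaches L-position 0 → W
n=14: only reaches 7(W), 12(W), 13(W), all W → L
n=15: reaches L-position 14 → W
n=16: reaches L-position 14 → W
n=17: reaches L-position 0 → W
n=18: reaches L-position 9 → W
n=19: reaches L-position 0 → W
n=20: only reaches 10(W), 15(W), 16(W), 18(W), 19(W), all W → L
n=21: reaches L-position 14 → W
n=22: reaches L-position 20 → W
n=23: reaches L-position 0 → W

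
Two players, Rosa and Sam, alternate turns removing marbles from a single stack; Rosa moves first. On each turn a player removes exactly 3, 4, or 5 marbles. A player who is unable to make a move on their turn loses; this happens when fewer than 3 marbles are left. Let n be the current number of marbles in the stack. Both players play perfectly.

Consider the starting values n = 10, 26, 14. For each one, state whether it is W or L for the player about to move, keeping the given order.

10: L, 26: L, 14: W

Classify positions by backward induction: terminal positions (no move available) are L. From any other position, the mover wins iff some move reaches an L.
n=0: no move → L
n=1: no move → L
n=2: no move → L
n=3: →0(L), so W
n=4: →1(L), so W
n=5: →2(L), so W
n=6: →2(L), so W
n=7: →2(L), so W
n=8: →5(W), 4(W), 3(W) — all W, so L
n=9: →6(W), 5(W), 4(W) — all W, so L
n=10: →7(W), 6(W), 5(W) — all W, so L
n=11: →8(L), so W
n=12: →9(L), so W
n=13: →10(L), so W
n=14: →10(L), so W
n=15: →10(L), so W
n=16: →13(W), 12(W), 11(W) — all W, so L
n=17: →14(W), 13(W), 12(W) — all W, so L
n=18: →15(W), 14(W), 13(W) — all W, so L
n=19: →16(L), so W
n=20: →17(L), so W
n=21: →18(L), so W
n=22: →18(L), so W
n=23: →18(L), so W
n=24: →21(W), 20(W), 19(W) — all W, so L
n=25: →22(W), 21(W), 20(W) — all W, so L
n=26: →23(W), 22(W), 21(W) — all W, so L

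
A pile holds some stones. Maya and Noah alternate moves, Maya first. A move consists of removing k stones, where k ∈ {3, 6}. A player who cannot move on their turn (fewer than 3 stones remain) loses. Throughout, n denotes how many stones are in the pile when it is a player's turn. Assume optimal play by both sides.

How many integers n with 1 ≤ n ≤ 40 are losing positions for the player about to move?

Compute win/loss labels from the base case upward. A position with no move is L. Any other position is W if it can reach an L in one move, else L.
n=0: no move → L
n=1: no move → L
n=2: no move → L
n=3: →0(L), so W
n=4: →1(L), so W
n=5: →2(L), so W
n=6: →0(L), so W
n=7: →1(L), so W
n=8: →2(L), so W
n=9: →6(W), 3(W) — all W, so L
n=10: →7(W), 4(W) — all W, so L
n=11: →8(W), 5(W) — all W, so L
n=12: →9(L), so W
n=13: →10(L), so W
n=14: →11(L), so W
n=15: →9(L), so W
n=16: →10(L), so W
n=17: →11(L), so W
n=18: →15(W), 12(W) — all W, so L
n=19: →16(W), 13(W) — all W, so L
n=20: →17(W), 14(W) — all W, so L
n=21: →18(L), so W
n=22: →19(L), so W
n=23: →20(L), so W
n=24: →18(L), so W
n=25: →19(L), so W
n=26: →20(L), so W
n=27: →24(W), 21(W) — all W, so L
n=28: →25(W), 22(W) — all W, so L
n=29: →26(W), 23(W) — all W, so L
n=30: →27(L), so W
n=31: →28(L), so W
n=32: →29(L), so W
n=33: →27(L), so W
n=34: →28(L), so W
n=35: →29(L), so W
n=36: →33(W), 30(W) — all W, so L
n=37: →34(W), 31(W) — all W, so L
n=38: →35(W), 32(W) — all W, so L
n=39: →36(L), so W
n=40: →37(L), so W
L entries with 1 ≤ n ≤ 40 (n=0 is outside the asked range and is not counted): n = 1, 2, 9, 10, 11, 18, 19, 20, 27, 28, 29, 36, 37, 38; that makes 14.

14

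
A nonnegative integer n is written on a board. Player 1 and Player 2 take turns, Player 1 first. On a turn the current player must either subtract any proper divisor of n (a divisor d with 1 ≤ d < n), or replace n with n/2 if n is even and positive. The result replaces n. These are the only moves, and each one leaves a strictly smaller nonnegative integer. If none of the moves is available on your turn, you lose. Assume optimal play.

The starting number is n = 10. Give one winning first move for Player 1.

Move to 5.

Classify positions by backward induction: terminal positions (no move available) are L. From any other position, the mover wins iff some move reaches an L.
n=0: no move → L
n=1: no move → L
n=2: →1(L), so W
n=3: →2(W) only, which is W, so L
n=4: →3(L), so W
n=5: →4(W) only, which is W, so L
n=6: →3(L), so W
n=7: →6(W) only, which is W, so L
n=8: →7(L), so W
n=9: →6(W), 8(W) — all W, so L
n=10: →5(L), so W
From 10, the L positions reachable in one move are: 5, 9. Any move reaching one of these is winning.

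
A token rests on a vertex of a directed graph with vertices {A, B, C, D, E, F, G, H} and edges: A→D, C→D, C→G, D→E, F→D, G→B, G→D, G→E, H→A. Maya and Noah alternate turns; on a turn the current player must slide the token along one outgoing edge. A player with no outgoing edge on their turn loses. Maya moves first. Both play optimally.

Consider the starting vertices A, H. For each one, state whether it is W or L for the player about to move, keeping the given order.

A: L, H: W

Positions with no move are L. A position that does have a move is losing for the player to move precisely when every available move leads to a winning position for the opponent. Fill in the labels:
Every edge goes from a vertex to one that appears earlier in the order E, B, D, F, G, A, H, C, so processing vertices in that order labels each vertex after all of its successors.
E: no outgoing edge → L
B: no outgoing edge → L
D: can move to E, which is L ⇒ W
F: the only move is to D(W), a W ⇒ L
G: can move to B, which is L ⇒ W
A: the only move is to D(W), a W ⇒ L
H: can move to A, which is L ⇒ W
C: moves to G(W), D(W); every one is W ⇒ L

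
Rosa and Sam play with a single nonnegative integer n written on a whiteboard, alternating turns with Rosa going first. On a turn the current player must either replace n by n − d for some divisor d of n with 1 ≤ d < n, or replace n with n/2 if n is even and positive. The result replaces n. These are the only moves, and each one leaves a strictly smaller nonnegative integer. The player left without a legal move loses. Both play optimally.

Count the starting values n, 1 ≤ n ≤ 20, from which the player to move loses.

Work bottom-up. With no move the player to move loses. Otherwise the position is W if at least one move leads to an L position for the opponent, and L if every move leads to a W.
n=0: no move → L
n=1: no move → L
n=2: →1(L), so W
n=3: →2(W) only, which is W, so L
n=4: →3(L), so W
n=5: →4(W) only, which is W, so L
n=6: →3(L), so W
n=7: →6(W) only, which is W, so L
n=8: →7(L), so W
n=9: →6(W), 8(W) — all W, so L
n=10: →5(L), so W
n=11: →10(W) only, which is W, so L
n=12: →9(L), so W
n=13: →12(W) only, which is W, so L
n=14: →7(L), so W
n=15: →10(W), 12(W), 14(W) — all W, so L
n=16: →15(L), so W
n=17: →16(W) only, which is W, so L
n=18: →9(L), so W
n=19: →18(W) only, which is W, so L
n=20: →15(L), so W
L entries with 1 ≤ n ≤ 20 (n=0 is outside the asked range and is not counted): n = 1, 3, 5, 7, 9, 11, 13, 15, 17, 19; that makes 10.

10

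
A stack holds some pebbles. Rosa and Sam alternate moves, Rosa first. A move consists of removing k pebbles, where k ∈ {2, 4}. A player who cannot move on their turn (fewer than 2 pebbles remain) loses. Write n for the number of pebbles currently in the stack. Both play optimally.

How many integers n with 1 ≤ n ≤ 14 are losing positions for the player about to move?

5

Positions with no move are L. A position that does have a move is losing for the player to move precisely when every available move leads to a winning position for the opponent. Fill in the labels:
n=0: no move → L
n=1: no move → L
n=2: can move to 0, which is L ⇒ W
n=3: can move to 1, which is L ⇒ W
n=4: can move to 0, which is L ⇒ W
n=5: can move to 1, which is L ⇒ W
n=6: moves to 4(W), 2(W); every one is W ⇒ L
n=7: moves to 5(W), 3(W); every one is W ⇒ L
n=8: can move to 6, which is L ⇒ W
n=9: can move to 7, which is L ⇒ W
n=10: can move to 6, which is L ⇒ W
n=11: can move to 7, which is L ⇒ W
n=12: moves to 10(W), 8(W); every one is W ⇒ L
n=13: moves to 11(W), 9(W); every one is W ⇒ L
n=14: can move to 12, which is L ⇒ W
L entries with 1 ≤ n ≤ 14 (n=0 is outside the asked range and is not counted): n = 1, 6, 7, 12, 13; that makes 5.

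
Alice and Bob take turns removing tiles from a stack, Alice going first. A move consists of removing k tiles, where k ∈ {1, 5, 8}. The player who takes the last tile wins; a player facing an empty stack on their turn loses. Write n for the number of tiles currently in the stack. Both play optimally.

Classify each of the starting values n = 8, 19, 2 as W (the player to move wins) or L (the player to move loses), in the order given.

8: W, 19: L, 2: L

Work bottom-up. With no move the player to move loses. Otherwise the position is W if at least one move leads to an L position for the opponent, and L if every move leads to a W.
n=0: no move → L
n=1: reaches L-position 0 → W
n=2: only reaches 1(W), which is W → L
n=3: reaches L-position 2 → W
n=4: only reaches 3(W), which is W → L
n=5: reaches L-position 4 → W
n=6: only reaches 5(W), 1(W), all W → L
n=7: reaches L-position 6 → W
n=8: reaches L-position 0 → W
n=9: reaches L-position 4 → W
n=10: reaches L-position 2 → W
n=11: reaches L-position 6 → W
n=12: reaches L-position 4 → W
n=13: only reaches 12(W), 8(W), 5(W), all W → L
n=14: reaches L-position 13 → W
n=15: only reaches 14(W), 10(W), 7(W), all W → L
n=16: reaches L-position 15 → W
n=17: only reaches 16(W), 12(W), 9(W), all W → L
n=18: reaches L-position 17 → W
n=19: only reaches 18(W), 14(W), 11(W), all W → L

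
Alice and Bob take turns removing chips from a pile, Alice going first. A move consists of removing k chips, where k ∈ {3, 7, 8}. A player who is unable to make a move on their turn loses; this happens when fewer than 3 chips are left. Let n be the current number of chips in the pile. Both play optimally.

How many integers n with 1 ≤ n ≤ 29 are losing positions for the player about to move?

11

Classify positions by backward induction: terminal positions (no move available) are L. From any other position, the mover wins iff some move reaches an L.
n=0: no move → L
n=1: no move → L
n=2: no move → L
n=3: reaches L-position 0 → W
n=4: reaches L-position 1 → W
n=5: reaches L-position 2 → W
n=6: only reaches 3(W), which is W → L
n=7: reaches L-position 0 → W
n=8: reaches L-position 1 → W
n=9: reaches L-position 6 → W
n=10: reaches L-position 2 → W
n=11: only reaches 8(W), 4(W), 3(W), all W → L
n=12: only reaches 9(W), 5(W), 4(W), all W → L
n=13: reaches L-position 6 → W
n=14: reaches L-position 11 → W
n=15: reaches L-position 12 → W
n=16: only reaches 13(W), 9(W), 8(W), all W → L
n=17: only reaches 14(W), 10(W), 9(W), all W → L
n=18: reaches L-position 11 → W
n=19: reaches L-position 16 → W
n=20: reaches L-position 17 → W
n=21: only reaches 18(W), 14(W), 13(W), all W → L
n=22: only reaches 19(W), 15(W), 14(W), all W → L
n=23: reaches L-position 16 → W
n=24: reaches L-position 21 → W
n=25: reaches L-position 22 → W
n=26: only reaches 23(W), 19(W), 18(W), all W → L
n=27: only reaches 24(W), 20(W), 19(W), all W → L
n=28: reaches L-position 21 → W
n=29: reaches L-position 26 → W
L entries with 1 ≤ n ≤ 29 (n=0 is outside the asked range and is not counted): n = 1, 2, 6, 11, 12, 16, 17, 21, 22, 26, 27; that makes 11.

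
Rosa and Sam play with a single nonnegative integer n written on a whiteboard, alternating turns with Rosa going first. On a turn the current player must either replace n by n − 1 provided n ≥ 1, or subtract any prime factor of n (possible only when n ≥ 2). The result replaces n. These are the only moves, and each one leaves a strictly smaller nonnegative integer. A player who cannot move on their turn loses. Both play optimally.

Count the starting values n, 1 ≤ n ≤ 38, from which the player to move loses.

Positions with no move are L. A position that does have a move is losing for the player to move precisely when every available move leads to a winning position for the opponent. Fill in the labels:
n=0: no move → L
n=1: can move to 0, which is L ⇒ W
n=2: can move to 0, which is L ⇒ W
n=3: can move to 0, which is L ⇒ W
n=4: moves to 2(W), 3(W); every one is W ⇒ L
n=5: can move to 0, which is L ⇒ W
n=6: can move to 4, which is L ⇒ W
n=7: can move to 0, which is L ⇒ W
n=8: moves to 6(W), 7(W); every one is W ⇒ L
n=9: can move to 8, which is L ⇒ W
n=10: can move to 8, which is L ⇒ W
n=11: can move to 0, which is L ⇒ W
n=12: moves to 9(W), 10(W), 11(W); every one is W ⇒ L
n=13: can move to 0, which is L ⇒ W
n=14: can move to 12, which is L ⇒ W
n=15: can move to 12, which is L ⇒ W
n=16: moves to 14(W), 15(W); every one is W ⇒ L
n=17: can move to 0, which is L ⇒ W
n=18: can move to 16, which is L ⇒ W
n=19: can move to 0, which is L ⇒ W
n=20: moves to 15(W), 18(W), 19(W); every one is W ⇒ L
n=21: can move to 20, which is L ⇒ W
n=22: can move to 20, which is L ⇒ W
n=23: can move to 0, which is L ⇒ W
n=24: moves to 21(W), 22(W), 23(W); every one is W ⇒ L
n=25: can move to 20, which is L ⇒ W
n=26: can move to 24, which is L ⇒ W
n=27: can move to 24, which is L ⇒ W
n=28: moves to 21(W), 26(W), 27(W); every one is W ⇒ L
n=29: can move to 0, which is L ⇒ W
n=30: can move to 28, which is L ⇒ W
n=31: can move to 0, which is L ⇒ W
n=32: moves to 30(W), 31(W); every one is W ⇒ L
n=33: can move to 32, which is L ⇒ W
n=34: can move to 32, which is L ⇒ W
n=35: can move to 28, which is L ⇒ W
n=36: moves to 33(W), 34(W), 35(W); every one is W ⇒ L
n=37: can move to 0, which is L ⇒ W
n=38: can move to 36, which is L ⇒ W
L entries with 1 ≤ n ≤ 38 (n=0 is outside the asked range and is not counted): n = 4, 8, 12, 16, 20, 24, 28, 32, 36; that makes 9.

9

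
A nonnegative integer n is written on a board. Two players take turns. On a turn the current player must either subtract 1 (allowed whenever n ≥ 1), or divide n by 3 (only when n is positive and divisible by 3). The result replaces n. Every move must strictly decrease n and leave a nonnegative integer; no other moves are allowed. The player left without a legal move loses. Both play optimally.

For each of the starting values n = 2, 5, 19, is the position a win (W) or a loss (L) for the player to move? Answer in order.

Positions with no move are L. A position that does have a move is losing for the player to move precisely when every available move leads to a winning position for the opponent. Fill in the labels:
n=0: no move → L
n=1: W (go to 0, an L position)
n=2: L (sole option 1(W) is W)
n=3: W (go to 2, an L position)
n=4: L (sole option 3(W) is W)
n=5: W (go to 4, an L position)
n=6: W (go to 2, an L position)
n=7: L (sole option 6(W) is W)
n=8: W (go to 7, an L position)
n=9: L (options 3(W), 8(W) are all W)
n=10: W (go to 9, an L position)
n=11: L (sole option 10(W) is W)
n=12: W (go to 4, an L position)
n=13: L (sole option 12(W) is W)
n=14: W (go to 13, an L position)
n=15: L (options 5(W), 14(W) are all W)
n=16: W (go to 15, an L position)
n=17: L (sole option 16(W) is W)
n=18: W (go to 17, an L position)
n=19: L (sole option 18(W) is W)

2: L, 5: W, 19: L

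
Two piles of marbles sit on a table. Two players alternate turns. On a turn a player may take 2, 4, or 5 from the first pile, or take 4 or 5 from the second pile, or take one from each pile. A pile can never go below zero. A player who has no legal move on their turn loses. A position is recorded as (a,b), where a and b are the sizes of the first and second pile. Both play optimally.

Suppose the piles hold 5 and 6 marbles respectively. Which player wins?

Use the standard recursion: the mover loses at a terminal position; elsewhere, the mover wins exactly when some move hands the opponent an L position.
No move ever increases a pile, so every position that can arise here has a ≤ 5 and b ≤ 6; it is enough to label the cells with 0 ≤ a ≤ 5 and 0 ≤ b ≤ 6.
Every move lowers a or b (never raises either), so fill the grid row by row in increasing a, and left to right within a row: each cell's successors are then already labelled.
      b=0  b=1  b=2  b=3  b=4  b=5  b=6
a=0:    L    L    L    L    W    W    W
a=1:    L    W    W    W    W    W    L
a=2:    W    W    W    W    L    L    L
a=3:    W    L    L    L    L    W    W
a=4:    W    W    W    W    W    W    W
a=5:    W    W    W    W    W    L    W
Cells with no legal move (terminal, hence L): (0,0), (0,1), (0,2), (0,3), (1,0).
The remaining L cells, each justified by listing all of its moves:
(1,6): →(1,2)(W), (1,1)(W), (0,5)(W) — all W, so L
(2,4): →(0,4)(W), (2,0)(W), (1,3)(W) — all W, so L
(2,5): →(0,5)(W), (2,1)(W), (2,0)(W), (1,4)(W) — all W, so L
(2,6): →(0,6)(W), (2,2)(W), (2,1)(W), (1,5)(W) — all W, so L
(3,1): →(1,1)(W), (2,0)(W) — all W, so L
(3,2): →(1,2)(W), (2,1)(W) — all W, so L
(3,3): →(1,3)(W), (2,2)(W) — all W, so L
(3,4): →(1,4)(W), (3,0)(W), (2,3)(W) — all W, so L
(5,5): →(3,5)(W), (1,5)(W), (0,5)(W), (5,1)(W), (5,0)(W), (4,4)(W) — all W, so L
Every other cell has at least one move into one of the L cells above, so it is W.
The starting position (5,6) is W: the player to move should move to (1,6), handing over an L position.

The first player wins.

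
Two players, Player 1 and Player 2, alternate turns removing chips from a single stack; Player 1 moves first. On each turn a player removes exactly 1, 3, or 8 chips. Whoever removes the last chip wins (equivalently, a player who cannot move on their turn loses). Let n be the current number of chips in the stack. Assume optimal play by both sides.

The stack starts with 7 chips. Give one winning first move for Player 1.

Remove 1, leaving 6.

Build the W/L table. Terminal = L. A non-terminal position is W if it has a move to some L; otherwise it is L.
n=0: no move → L
n=1: →0(L), so W
n=2: →1(W) only, which is W, so L
n=3: →2(L), so W
n=4: →3(W), 1(W) — all W, so L
n=5: →4(L), so W
n=6: →5(W), 3(W) — all W, so L
n=7: →6(L), so W
From 7, the L positions reachable in one move are: 6, 4. Any move reaching one of these is winning.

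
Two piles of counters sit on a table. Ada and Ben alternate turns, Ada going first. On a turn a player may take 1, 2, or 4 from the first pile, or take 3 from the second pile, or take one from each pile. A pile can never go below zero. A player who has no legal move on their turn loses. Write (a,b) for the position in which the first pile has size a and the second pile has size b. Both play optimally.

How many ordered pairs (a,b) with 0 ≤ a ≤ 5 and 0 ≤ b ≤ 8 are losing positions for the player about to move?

Build the W/L table. Terminal = L. A non-terminal position is W if it has a move to some L; otherwise it is L.
Every move lowers a or b (never raises either), so fill the grid row by row in increasing a, and left to right within a row: each cell's successors are then already labelled.
      b=0  b=1  b=2  b=3  b=4  b=5  b=6  b=7  b=8
a=0:    L    L    L    W    W    W    L    L    L
a=1:    W    W    W    W    L    L    W    W    W
a=2:    W    W    W    L    W    W    W    W    W
a=3:    L    L    L    W    W    W    L    L    L
a=4:    W    W    W    W    L    L    W    W    W
a=5:    W    W    W    L    W    W    W    W    W
Cells with no legal move (terminal, hence L): (0,0), (0,1), (0,2).
The remaining L cells, each justified by listing all of its moves:
(0,6): →(0,3)(W) only, which is W, so L
(0,7): →(0,4)(W) only, which is W, so L
(0,8): →(0,5)(W) only, which is W, so L
(1,4): →(0,4)(W), (1,1)(W), (0,3)(W) — all W, so L
(1,5): →(0,5)(W), (1,2)(W), (0,4)(W) — all W, so L
(2,3): →(1,3)(W), (0,3)(W), (2,0)(W), (1,2)(W) — all W, so L
(3,0): →(2,0)(W), (1,0)(W) — all W, so L
(3,1): →(2,1)(W), (1,1)(W), (2,0)(W) — all W, so L
(3,2): →(2,2)(W), (1,2)(W), (2,1)(W) — all W, so L
(3,6): →(2,6)(W), (1,6)(W), (3,3)(W), (2,5)(W) — all W, so L
(3,7): →(2,7)(W), (1,7)(W), (3,4)(W), (2,6)(W) — all W, so L
(3,8): →(2,8)(W), (1,8)(W), (3,5)(W), (2,7)(W) — all W, so L
(4,4): →(3,4)(W), (2,4)(W), (0,4)(W), (4,1)(W), (3,3)(W) — all W, so L
(4,5): →(3,5)(W), (2,5)(W), (0,5)(W), (4,2)(W), (3,4)(W) — all W, so L
(5,3): →(4,3)(W), (3,3)(W), (1,3)(W), (5,0)(W), (4,2)(W) — all W, so L
Every other cell has at least one move into one of the L cells above, so it is W.
L cells per row: a=0: 6, a=1: 2, a=2: 1, a=3: 6, a=4: 2, a=5: 1; total 18.

18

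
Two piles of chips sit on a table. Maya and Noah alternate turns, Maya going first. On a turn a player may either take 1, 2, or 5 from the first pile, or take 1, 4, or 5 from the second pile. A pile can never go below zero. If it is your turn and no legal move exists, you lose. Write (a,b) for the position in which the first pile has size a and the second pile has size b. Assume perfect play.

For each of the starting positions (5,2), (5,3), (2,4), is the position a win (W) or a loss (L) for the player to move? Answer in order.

(5,2): W, (5,3): W, (2,4): L

Use the standard recursion: the mover loses at a terminal position; elsewhere, the mover wins exactly when some move hands the opponent an L position.
No move ever increases a pile, so every position that can arise here has a ≤ 5 and b ≤ 4; it is enough to label the cells with 0 ≤ a ≤ 5 and 0 ≤ b ≤ 4.
Every move lowers a or b (never raises either), so fill the grid row by row in increasing a, and left to right within a row: each cell's successors are then already labelled.
      b=0  b=1  b=2  b=3  b=4
a=0:    L    W    L    W    W
a=1:    W    L    W    L    W
a=2:    W    W    W    W    L
a=3:    L    W    L    W    W
a=4:    W    L    W    L    W
a=5:    W    W    W    W    L
Cells with no legal move (terminal, hence L): (0,0).
The remaining L cells, each justified by listing all of its moves:
(0,2): →(0,1)(W) only, which is W, so L
(1,1): →(0,1)(W), (1,0)(W) — all W, so L
(1,3): →(0,3)(W), (1,2)(W) — all W, so L
(2,4): →(1,4)(W), (0,4)(W), (2,3)(W), (2,0)(W) — all W, so L
(3,0): →(2,0)(W), (1,0)(W) — all W, so L
(3,2): →(2,2)(W), (1,2)(W), (3,1)(W) — all W, so L
(4,1): →(3,1)(W), (2,1)(W), (4,0)(W) — all W, so L
(4,3): →(3,3)(W), (2,3)(W), (4,2)(W) — all W, so L
(5,4): →(4,4)(W), (3,4)(W), (0,4)(W), (5,3)(W), (5,0)(W) — all W, so L
Every other cell has at least one move into one of the L cells above, so it is W.
(5,2): the move to (3,2) reaches an L cell, so W
(5,3): the move to (4,3) reaches an L cell, so W
(2,4): one of the L cells justified above, so L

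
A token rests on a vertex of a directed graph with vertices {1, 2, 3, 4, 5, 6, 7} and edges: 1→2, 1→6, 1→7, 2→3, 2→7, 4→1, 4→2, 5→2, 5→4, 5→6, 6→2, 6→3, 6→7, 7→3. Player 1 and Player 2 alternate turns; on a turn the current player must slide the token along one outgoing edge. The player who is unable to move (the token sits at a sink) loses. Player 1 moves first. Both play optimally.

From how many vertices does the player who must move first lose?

3

Work bottom-up. With no move the player to move loses. Otherwise the position is W if at least one move leads to an L position for the opponent, and L if every move leads to a W.
Every edge goes from a vertex to one that appears earlier in the order 3, 7, 2, 6, 1, 4, 5, so processing vertices in that order labels each vertex after all of its successors.
3: no outgoing edge → L
7: reaches L-position 3 → W
2: reaches L-position 3 → W
6: reaches L-position 3 → W
1: only reaches 6(W), 2(W), 7(W), all W → L
4: reaches L-position 1 → W
5: only reaches 4(W), 6(W), 2(W), all W → L
The L vertices are 1, 3, 5; that is 3 in all.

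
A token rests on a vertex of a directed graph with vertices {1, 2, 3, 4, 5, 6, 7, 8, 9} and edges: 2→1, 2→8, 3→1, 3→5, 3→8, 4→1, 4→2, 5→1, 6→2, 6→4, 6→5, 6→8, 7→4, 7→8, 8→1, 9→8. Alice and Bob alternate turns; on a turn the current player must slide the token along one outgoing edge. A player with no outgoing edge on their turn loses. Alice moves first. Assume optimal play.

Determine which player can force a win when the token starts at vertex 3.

Positions with no move are L. A position that does have a move is losing for the player to move precisely when every available move leads to a winning position for the opponent. Fill in the labels:
Every edge goes from a vertex to one that appears earlier in the order 1, 8, 2, 4, 9, 5, 7, 6, 3, so processing vertices in that order labels each vertex after all of its successors.
1: no outgoing edge → L
8: →1(L), so W
2: →1(L), so W
4: →1(L), so W
9: →8(W) only, which is W, so L
5: →1(L), so W
7: →4(W), 8(W) — all W, so L
6: →5(W), 4(W), 2(W), 8(W) — all W, so L
3: →1(L), so W
From 3 Alice can move to 1, reaching an L position.

Alice wins.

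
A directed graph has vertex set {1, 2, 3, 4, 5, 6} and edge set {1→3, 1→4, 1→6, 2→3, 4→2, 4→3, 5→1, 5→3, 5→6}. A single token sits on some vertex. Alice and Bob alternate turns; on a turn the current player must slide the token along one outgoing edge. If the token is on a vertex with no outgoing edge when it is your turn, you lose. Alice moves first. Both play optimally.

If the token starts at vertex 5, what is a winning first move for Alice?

Compute win/loss labels from the base case upward. A position with no move is L. Any other position is W if it can reach an L in one move, else L.
Every edge goes from a vertex to one that appears earlier in the order 3, 6, 2, 4, 1, 5, so processing vertices in that order labels each vertex after all of its successors.
3: no outgoing edge → L
6: no outgoing edge → L
2: can move to 3, which is L ⇒ W
4: can move to 3, which is L ⇒ W
1: can move to 6, which is L ⇒ W
5: can move to 6, which is L ⇒ W
From 5, the L positions reachable in one move are: 6, 3. Any move reaching one of these is winning.

Move to 6.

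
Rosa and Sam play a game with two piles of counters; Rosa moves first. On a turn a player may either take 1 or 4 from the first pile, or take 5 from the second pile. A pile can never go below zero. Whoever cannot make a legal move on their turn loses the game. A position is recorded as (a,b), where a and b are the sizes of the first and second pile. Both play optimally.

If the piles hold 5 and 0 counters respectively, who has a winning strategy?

Sam wins.

Work bottom-up. With no move the player to move loses. Otherwise the position is W if at least one move leads to an L position for the opponent, and L if every move leads to a W.
No move ever increases a pile, so every position that can arise here has a ≤ 5 and b ≤ 0; it is enough to label the cells with 0 ≤ a ≤ 5 and 0 ≤ b ≤ 0.
Every move lowers a or b (never raises either), so fill the grid row by row in increasing a, and left to right within a row: each cell's successors are then already labelled.
      b=0
a=0:    L
a=1:    W
a=2:    L
a=3:    W
a=4:    W
a=5:    L
Cells with no legal move (terminal, hence L): (0,0).
The remaining L cells, each justified by listing all of its moves:
(2,0): →(1,0)(W) only, which is W, so L
(5,0): →(4,0)(W), (1,0)(W) — all W, so L
Every other cell has at least one move into one of the L cells above, so it is W.
The starting position (5,0) is L: whatever Rosa does, the opponent receives a W position.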